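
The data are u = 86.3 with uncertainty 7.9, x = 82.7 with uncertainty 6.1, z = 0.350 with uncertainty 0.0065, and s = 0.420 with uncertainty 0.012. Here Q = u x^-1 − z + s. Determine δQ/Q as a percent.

11.1%

Let p = u·x^-1 = 1.04. δp/p = √((1·δu/u)² + (-1·δx/x)²) = √(0.00838 + 0.00544) = 0.118, so δp = 0.123.
Q = p − z + s: δQ = √(δp² + δz² + δs²) = √(0.0150 + 4.22e-05 + 0.000144) = 0.123
Q = 1.11, so δQ/Q = 0.123/1.11 = 0.111.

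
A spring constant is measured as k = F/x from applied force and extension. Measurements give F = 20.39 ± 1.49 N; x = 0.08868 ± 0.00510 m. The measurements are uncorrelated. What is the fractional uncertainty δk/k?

0.0930

Relative error in a monomial: (δk/k)² = Σ (nᵢ · δxᵢ/xᵢ)².
  (1·δF/F)² = (1×0.0731)² = 0.00534;  (-1·δx/x)² = (-1×0.0575)² = 0.00331
δk/k = √(0.00865) = 0.0930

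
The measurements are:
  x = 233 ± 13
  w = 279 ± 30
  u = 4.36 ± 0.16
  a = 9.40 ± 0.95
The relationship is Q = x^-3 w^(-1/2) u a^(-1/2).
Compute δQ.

Since Q is a product/quotient, work with relative uncertainties:
  (-3·δx/x)² = (-3×0.0558)² = 0.0280;  (−½·δw/w)² = (-0.5×0.108)² = 0.00289;  (1·δu/u)² = (1×0.0367)² = 0.00135;  (−½·δa/a)² = (-0.5×0.101)² = 0.00255
δQ/Q = √(0.0348) = 0.187
Q = 6.73e-09, so δQ = 0.187 × 6.73e-09 = 1.26e-09.

1.26e-09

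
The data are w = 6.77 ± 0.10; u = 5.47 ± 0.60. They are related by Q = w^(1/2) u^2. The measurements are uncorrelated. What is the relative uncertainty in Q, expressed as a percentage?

22.0%

Products/powers → add relative errors in quadrature, weighted by exponent:
  (½·δw/w)² = (0.5×0.0148)² = 5.45e-05;  (2·δu/u)² = (2×0.110)² = 0.0481
δQ/Q = √(0.0482) = 0.220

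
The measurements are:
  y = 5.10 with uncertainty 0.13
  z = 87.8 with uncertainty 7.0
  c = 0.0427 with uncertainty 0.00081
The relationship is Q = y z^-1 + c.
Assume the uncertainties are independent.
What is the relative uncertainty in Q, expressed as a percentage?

Let p = y·z^-1 = 0.0581. δp/p = √((1·δy/y)² + (-1·δz/z)²) = √(0.000650 + 0.00636) = 0.0837, so δp = 0.00486.
Q = p + c: δQ = √(δp² + δc²) = √(2.36e-05 + 6.56e-07) = 0.00493
Q = 0.101, so δQ/Q = 0.00493/0.101 = 0.0489.

4.89%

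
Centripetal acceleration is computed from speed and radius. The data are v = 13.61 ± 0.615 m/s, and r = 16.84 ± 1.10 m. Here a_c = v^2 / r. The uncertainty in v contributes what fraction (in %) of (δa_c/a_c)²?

65.7%

(δa_c/a_c)² = (2·δv/v)² + (-1·δr/r)²
  v term: (2×0.0452)² = 0.00817
  r term: (-1×0.0653)² = 0.00427
Total = 0.0124. Share from v = 0.00817/0.0124 = 0.657.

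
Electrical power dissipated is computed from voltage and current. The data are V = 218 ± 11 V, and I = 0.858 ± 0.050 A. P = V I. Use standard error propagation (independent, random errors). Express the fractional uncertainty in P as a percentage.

Since P is a product/quotient, work with relative uncertainties:
  (1·δV/V)² = (1×0.0505)² = 0.00255;  (1·δI/I)² = (1×0.0583)² = 0.00340
δP/P = √(0.00594) = 0.0771

7.71%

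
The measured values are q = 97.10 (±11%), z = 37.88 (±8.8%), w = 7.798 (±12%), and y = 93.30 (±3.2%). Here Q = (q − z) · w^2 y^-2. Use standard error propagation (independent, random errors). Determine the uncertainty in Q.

0.129

Let u = q − z = 59.22. δu = √(δq² + δz²) = √(114 + 11.1) = 11.2, so δu/u = 0.189.
Q is then a monomial in u, w, y:
δQ/Q = √((δu/u)² + (2·δw/w)² + (-2·δy/y)²) = √(0.0357 + 0.0576 + 0.00410) = 0.312
Q = 0.4137, so δQ = 0.312 × 0.4137 = 0.129.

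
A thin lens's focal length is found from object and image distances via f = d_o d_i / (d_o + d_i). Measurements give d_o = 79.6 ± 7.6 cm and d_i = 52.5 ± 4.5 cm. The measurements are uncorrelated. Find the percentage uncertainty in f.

∂f/∂d_o = (d_i/(d_o+d_i))² = 0.158;  ∂f/∂d_i = (d_o/(d_o+d_i))² = 0.363
δf = √((∂f/∂d_o · δd_o)² + (∂f/∂d_i · δd_i)²) = √(1.44 + 2.67) = 2.03 cm
f = 31.6 cm, so δf/f = 2.03/31.6 = 0.0641.

6.41%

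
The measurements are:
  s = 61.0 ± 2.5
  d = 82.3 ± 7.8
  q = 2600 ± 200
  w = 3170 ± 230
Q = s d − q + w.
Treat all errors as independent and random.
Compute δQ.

Let p = s·d = 5020. δp/p = √((1·δs/s)² + (1·δd/d)²) = √(0.00168 + 0.00898) = 0.103, so δp = 518.
Q = p − q + w: δQ = √(δp² + δq² + δw²) = √(2.69e+05 + 40000 + 52900) = 601

601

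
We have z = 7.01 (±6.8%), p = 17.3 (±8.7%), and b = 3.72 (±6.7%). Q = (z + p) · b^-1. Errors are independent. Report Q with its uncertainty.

6.53 ± 0.610

Let u = z + p = 24.3. δu = √(δz² + δp²) = √(0.227 + 2.27) = 1.58, so δu/u = 0.0649.
Q is then a monomial in u, b:
δQ/Q = √((δu/u)² + (-1·δb/b)²) = √(0.00422 + 0.00449) = 0.0933
Q = 6.53, so δQ = 0.0933 × 6.53 = 0.610.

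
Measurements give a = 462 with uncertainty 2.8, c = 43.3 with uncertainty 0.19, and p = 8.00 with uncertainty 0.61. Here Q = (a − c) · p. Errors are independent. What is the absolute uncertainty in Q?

Let u = a − c = 419. δu = √(δa² + δc²) = √(7.84 + 0.0361) = 2.81, so δu/u = 0.00670.
Q is then a monomial in u, p:
δQ/Q = √((δu/u)² + (1·δp/p)²) = √(4.49e-05 + 0.00581) = 0.0765
Q = 3350, so δQ = 0.0765 × 3350 = 256.

256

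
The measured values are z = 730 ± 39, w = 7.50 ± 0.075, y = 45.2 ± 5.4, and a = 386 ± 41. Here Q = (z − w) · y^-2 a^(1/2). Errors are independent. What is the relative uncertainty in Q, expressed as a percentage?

Let u = z − w = 722. δu = √(δz² + δw²) = √(1520 + 0.00562) = 39.0, so δu/u = 0.0540.
Q is then a monomial in u, y, a:
δQ/Q = √((δu/u)² + (-2·δy/y)² + (½·δa/a)²) = √(0.00291 + 0.0571 + 0.00282) = 0.251

25.1%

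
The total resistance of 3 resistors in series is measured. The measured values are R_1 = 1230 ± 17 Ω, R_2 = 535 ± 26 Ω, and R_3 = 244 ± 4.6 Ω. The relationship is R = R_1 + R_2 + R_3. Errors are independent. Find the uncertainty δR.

31.4 Ω

Sums and differences: (δR)² = Σ (cᵢ δxᵢ)².
  (δR_1)² = 289;  (δR_2)² = 676;  (δR_3)² = 21.2
δR = √(986) = 31.4 Ω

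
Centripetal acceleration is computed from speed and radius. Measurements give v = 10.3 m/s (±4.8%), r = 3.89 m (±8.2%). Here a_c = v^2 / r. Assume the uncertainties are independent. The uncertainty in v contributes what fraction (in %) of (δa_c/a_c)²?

(δa_c/a_c)² = (2·δv/v)² + (-1·δr/r)²
  v term: (2×0.0480)² = 0.00922
  r term: (-1×0.0820)² = 0.00672
Total = 0.0159. Share from v = 0.00922/0.0159 = 0.578.

57.8%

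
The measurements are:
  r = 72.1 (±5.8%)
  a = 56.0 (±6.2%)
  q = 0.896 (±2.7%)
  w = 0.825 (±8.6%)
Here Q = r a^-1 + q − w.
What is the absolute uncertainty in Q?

Let p = r·a^-1 = 1.29. δp/p = √((1·δr/r)² + (-1·δa/a)²) = √(0.00336 + 0.00384) = 0.0849, so δp = 0.109.
Q = p + q − w: δQ = √(δp² + δq² + δw²) = √(0.0119 + 0.000585 + 0.00503) = 0.133

0.133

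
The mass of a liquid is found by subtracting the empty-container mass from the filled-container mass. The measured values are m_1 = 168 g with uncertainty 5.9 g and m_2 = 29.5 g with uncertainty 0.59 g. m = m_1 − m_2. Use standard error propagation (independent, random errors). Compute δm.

5.93 g

Absolute uncertainties add in quadrature for a linear combination:
  (δm_1)² = 34.8;  (δm_2)² = 0.348
δm = √(35.2) = 5.93 g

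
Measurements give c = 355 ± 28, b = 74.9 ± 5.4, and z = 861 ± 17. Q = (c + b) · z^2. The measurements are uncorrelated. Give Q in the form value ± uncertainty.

(3.19 ± 0.246) × 10^8

Let u = c + b = 430. δu = √(δc² + δb²) = √(784 + 29.2) = 28.5, so δu/u = 0.0663.
Q is then a monomial in u, z:
δQ/Q = √((δu/u)² + (2·δz/z)²) = √(0.00440 + 0.00156) = 0.0772
Q = 3.19e+08, so δQ = 0.0772 × 3.19e+08 = 2.46e+07.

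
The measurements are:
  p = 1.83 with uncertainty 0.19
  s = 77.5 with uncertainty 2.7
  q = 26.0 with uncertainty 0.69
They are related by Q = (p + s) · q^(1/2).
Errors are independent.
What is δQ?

Let u = p + s = 79.3. δu = √(δp² + δs²) = √(0.0361 + 7.29) = 2.71, so δu/u = 0.0341.
Q is then a monomial in u, q:
δQ/Q = √((δu/u)² + (½·δq/q)²) = √(0.00116 + 0.000176) = 0.0366
Q = 405, so δQ = 0.0366 × 405 = 14.8.

14.8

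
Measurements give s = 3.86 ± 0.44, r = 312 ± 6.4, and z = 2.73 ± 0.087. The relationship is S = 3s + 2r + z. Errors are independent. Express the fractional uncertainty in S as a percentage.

2.02%

Each term contributes (cᵢ δxᵢ)² to (δS)²:
  (3·δs)² = 1.74;  (2·δr)² = 164;  (δz)² = 0.00757
δS = √(166) = 12.9
S = 638, so δS/S = 12.9/638 = 0.0202.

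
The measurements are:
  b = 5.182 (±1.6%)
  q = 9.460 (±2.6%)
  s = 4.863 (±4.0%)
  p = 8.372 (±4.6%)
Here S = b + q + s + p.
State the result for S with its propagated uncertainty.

27.88 ± 0.504

For a sum/difference, combine absolute errors in quadrature:
  (δb)² = 0.00687;  (δq)² = 0.0605;  (δs)² = 0.0378;  (δp)² = 0.148
δS = √(0.254) = 0.504
S = 27.88.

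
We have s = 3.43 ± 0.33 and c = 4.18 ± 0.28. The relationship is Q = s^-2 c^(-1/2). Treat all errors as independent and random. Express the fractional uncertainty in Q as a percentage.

Q is a product of powers, so relative uncertainties combine in quadrature:
  (-2·δs/s)² = (-2×0.0962)² = 0.0370;  (−½·δc/c)² = (-0.5×0.0670)² = 0.00112
δQ/Q = √(0.0381) = 0.195

19.5%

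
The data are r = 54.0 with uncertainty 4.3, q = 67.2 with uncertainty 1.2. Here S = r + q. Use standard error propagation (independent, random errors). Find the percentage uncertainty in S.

Sums and differences: (δS)² = Σ (cᵢ δxᵢ)².
  (δr)² = 18.5;  (δq)² = 1.44
δS = √(19.9) = 4.46
S = 121, so δS/S = 4.46/121 = 0.0368.

3.68%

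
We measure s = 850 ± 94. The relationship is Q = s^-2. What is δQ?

3.06e-07

Q is a product of powers, so relative uncertainties combine in quadrature:
  (-2·δs/s)² = (-2×0.111)² = 0.0489
δQ/Q = √(0.0489) = 0.221
Q = 1.38e-06, so δQ = 0.221 × 1.38e-06 = 3.06e-07.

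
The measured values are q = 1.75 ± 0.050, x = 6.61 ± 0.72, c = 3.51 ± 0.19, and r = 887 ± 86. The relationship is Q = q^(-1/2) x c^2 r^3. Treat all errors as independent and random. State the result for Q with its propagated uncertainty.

(4.30 ± 1.41) × 10^10

Products/powers → add relative errors in quadrature, weighted by exponent:
  (−½·δq/q)² = (-0.5×0.0286)² = 0.000204;  (1·δx/x)² = (1×0.109)² = 0.0119;  (2·δc/c)² = (2×0.0541)² = 0.0117;  (3·δr/r)² = (3×0.0970)² = 0.0846
δQ/Q = √(0.108) = 0.329
Q = 4.3e+10, so δQ = 0.329 × 4.3e+10 = 1.41e+10.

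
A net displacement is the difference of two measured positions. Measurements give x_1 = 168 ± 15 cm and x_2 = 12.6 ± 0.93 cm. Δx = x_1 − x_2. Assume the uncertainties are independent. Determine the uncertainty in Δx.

Δx is a linear combination, so absolute uncertainties add in quadrature:
  (δx_1)² = 225;  (δx_2)² = 0.865
δΔx = √(226) = 15.0 cm

15.0 cm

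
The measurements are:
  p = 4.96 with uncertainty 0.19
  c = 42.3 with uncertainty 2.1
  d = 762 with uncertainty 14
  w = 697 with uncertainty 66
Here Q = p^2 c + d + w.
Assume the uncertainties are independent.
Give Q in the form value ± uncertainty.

Let h = p^2·c = 1040. δh/h = √((2·δp/p)² + (1·δc/c)²) = √(0.00587 + 0.00246) = 0.0913, so δh = 95.0.
Q = h + d + w: δQ = √(δh² + δd² + δw²) = √(9030 + 196 + 4360) = 117
Q = 2500.

2500 ± 117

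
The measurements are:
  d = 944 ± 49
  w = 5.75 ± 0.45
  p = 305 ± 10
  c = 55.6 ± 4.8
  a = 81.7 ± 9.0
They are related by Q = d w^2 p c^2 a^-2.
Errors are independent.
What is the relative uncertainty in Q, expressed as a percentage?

Since Q is a product/quotient, work with relative uncertainties:
  (1·δd/d)² = (1×0.0519)² = 0.00269;  (2·δw/w)² = (2×0.0783)² = 0.0245;  (1·δp/p)² = (1×0.0328)² = 0.00107;  (2·δc/c)² = (2×0.0863)² = 0.0298;  (-2·δa/a)² = (-2×0.110)² = 0.0485
δQ/Q = √(0.107) = 0.327

32.7%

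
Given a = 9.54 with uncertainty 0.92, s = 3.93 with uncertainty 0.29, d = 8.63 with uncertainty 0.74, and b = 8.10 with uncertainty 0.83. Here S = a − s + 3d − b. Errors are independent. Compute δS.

2.56

Sums and differences: (δS)² = Σ (cᵢ δxᵢ)².
  (δa)² = 0.846;  (δs)² = 0.0841;  (3·δd)² = 4.93;  (δb)² = 0.689
δS = √(6.55) = 2.56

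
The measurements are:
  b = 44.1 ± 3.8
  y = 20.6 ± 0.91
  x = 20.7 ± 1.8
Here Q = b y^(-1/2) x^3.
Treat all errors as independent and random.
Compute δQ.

Since Q is a product/quotient, work with relative uncertainties:
  (1·δb/b)² = (1×0.0862)² = 0.00742;  (−½·δy/y)² = (-0.5×0.0442)² = 0.000488;  (3·δx/x)² = (3×0.0870)² = 0.0681
δQ/Q = √(0.0760) = 0.276
Q = 86200, so δQ = 0.276 × 86200 = 23800.

23800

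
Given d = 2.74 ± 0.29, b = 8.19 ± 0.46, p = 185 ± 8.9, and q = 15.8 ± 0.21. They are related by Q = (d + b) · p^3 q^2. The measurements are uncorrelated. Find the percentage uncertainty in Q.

Let u = d + b = 10.9. δu = √(δd² + δb²) = √(0.0841 + 0.212) = 0.544, so δu/u = 0.0498.
Q is then a monomial in u, p, q:
δQ/Q = √((δu/u)² + (3·δp/p)² + (2·δq/q)²) = √(0.00248 + 0.0208 + 0.000707) = 0.155

15.5%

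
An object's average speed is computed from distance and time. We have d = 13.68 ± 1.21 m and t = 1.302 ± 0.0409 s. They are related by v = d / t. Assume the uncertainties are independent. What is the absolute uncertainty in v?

For a monomial v ∝ d, t^-1, fractional errors add in quadrature:
  (1·δd/d)² = (1×0.0885)² = 0.00782;  (-1·δt/t)² = (-1×0.0314)² = 0.000987
δv/v = √(0.00881) = 0.0939
v = 10.51 m/s, so δv = 0.0939 × 10.51 = 0.986 m/s.

0.986 m/s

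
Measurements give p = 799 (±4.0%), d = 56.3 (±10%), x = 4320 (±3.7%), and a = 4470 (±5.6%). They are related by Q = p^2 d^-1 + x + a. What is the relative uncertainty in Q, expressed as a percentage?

Let w = p^2·d^-1 = 11300. δw/w = √((2·δp/p)² + (-1·δd/d)²) = √(0.00640 + 0.0100) = 0.128, so δw = 1450.
Q = w + x + a: δQ = √(δw² + δx² + δa²) = √(2.11e+06 + 25500 + 62700) = 1480
Q = 20100, so δQ/Q = 1480/20100 = 0.0736.

7.36%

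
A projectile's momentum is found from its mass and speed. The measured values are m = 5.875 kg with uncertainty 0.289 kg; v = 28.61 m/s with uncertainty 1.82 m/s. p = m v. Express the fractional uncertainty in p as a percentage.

Since p is a product/quotient, work with relative uncertainties:
  (1·δm/m)² = (1×0.0492)² = 0.00242;  (1·δv/v)² = (1×0.0636)² = 0.00405
δp/p = √(0.00647) = 0.0804

8.04%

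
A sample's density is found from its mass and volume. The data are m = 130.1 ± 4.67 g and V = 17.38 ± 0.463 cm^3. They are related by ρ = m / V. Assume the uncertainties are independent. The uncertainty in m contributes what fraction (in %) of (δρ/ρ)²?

(δρ/ρ)² = (1·δm/m)² + (-1·δV/V)²
  m term: (1×0.0359)² = 0.00129
  V term: (-1×0.0266)² = 0.000710
Total = 0.00200. Share from m = 0.00129/0.00200 = 0.645.

64.5%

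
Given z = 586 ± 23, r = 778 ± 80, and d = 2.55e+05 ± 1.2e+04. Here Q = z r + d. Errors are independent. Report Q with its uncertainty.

(7.11 ± 0.516) × 10^5

Let p = z·r = 4.56e+05. δp/p = √((1·δz/z)² + (1·δr/r)²) = √(0.00154 + 0.0106) = 0.110, so δp = 50200.
Q = p + d: δQ = √(δp² + δd²) = √(2.52e+09 + 1.44e+08) = 51600
Q = 7.11e+05.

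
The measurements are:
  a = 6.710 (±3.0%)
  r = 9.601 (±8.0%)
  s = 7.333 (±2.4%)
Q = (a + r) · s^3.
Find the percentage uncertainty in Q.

8.69%

Let u = a + r = 16.31. δu = √(δa² + δr²) = √(0.0405 + 0.590) = 0.794, so δu/u = 0.0487.
Q is then a monomial in u, s:
δQ/Q = √((δu/u)² + (3·δs/s)²) = √(0.00237 + 0.00518) = 0.0869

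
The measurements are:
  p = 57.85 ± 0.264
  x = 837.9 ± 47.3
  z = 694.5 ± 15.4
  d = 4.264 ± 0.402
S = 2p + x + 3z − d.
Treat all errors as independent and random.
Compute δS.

Each term contributes (cᵢ δxᵢ)² to (δS)²:
  (2·δp)² = 0.279;  (δx)² = 2240;  (3·δz)² = 2130;  (δd)² = 0.162
δS = √(4370) = 66.1

66.1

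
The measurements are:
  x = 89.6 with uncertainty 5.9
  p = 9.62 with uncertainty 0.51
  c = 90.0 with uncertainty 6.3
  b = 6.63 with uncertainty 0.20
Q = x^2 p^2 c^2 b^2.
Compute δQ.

For a monomial Q ∝ x^2, p^2, c^2, b^2, fractional errors add in quadrature:
  (2·δx/x)² = (2×0.0658)² = 0.0173;  (2·δp/p)² = (2×0.0530)² = 0.0112;  (2·δc/c)² = (2×0.0700)² = 0.0196;  (2·δb/b)² = (2×0.0302)² = 0.00364
δQ/Q = √(0.0518) = 0.228
Q = 2.65e+11, so δQ = 0.228 × 2.65e+11 = 6.02e+10.

6.02e+10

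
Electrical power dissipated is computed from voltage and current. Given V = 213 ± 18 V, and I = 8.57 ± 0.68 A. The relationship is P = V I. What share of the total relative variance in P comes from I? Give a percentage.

(δP/P)² = (1·δV/V)² + (1·δI/I)²
  V term: (1×0.0845)² = 0.00714
  I term: (1×0.0793)² = 0.00630
Total = 0.0134. Share from I = 0.00630/0.0134 = 0.469.

46.9%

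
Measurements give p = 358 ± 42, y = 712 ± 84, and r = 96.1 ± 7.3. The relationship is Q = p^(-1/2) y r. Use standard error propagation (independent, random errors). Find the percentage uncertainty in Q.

Each factor contributes (exponent × relative error)² to (δQ/Q)²:
  (−½·δp/p)² = (-0.5×0.117)² = 0.00344;  (1·δy/y)² = (1×0.118)² = 0.0139;  (1·δr/r)² = (1×0.0760)² = 0.00577
δQ/Q = √(0.0231) = 0.152

15.2%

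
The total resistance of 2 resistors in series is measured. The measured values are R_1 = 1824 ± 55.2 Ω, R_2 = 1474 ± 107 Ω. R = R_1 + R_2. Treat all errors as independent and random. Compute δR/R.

R is a linear combination, so absolute uncertainties add in quadrature:
  (δR_1)² = 3050;  (δR_2)² = 11400
δR = √(14500) = 120 Ω
R = 3298 Ω, so δR/R = 120/3298 = 0.0365.

0.0365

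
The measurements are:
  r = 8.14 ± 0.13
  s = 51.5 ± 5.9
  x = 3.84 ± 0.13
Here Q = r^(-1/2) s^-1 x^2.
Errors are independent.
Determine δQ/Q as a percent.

Each factor contributes (exponent × relative error)² to (δQ/Q)²:
  (−½·δr/r)² = (-0.5×0.0160)² = 6.38e-05;  (-1·δs/s)² = (-1×0.115)² = 0.0131;  (2·δx/x)² = (2×0.0339)² = 0.00458
δQ/Q = √(0.0178) = 0.133

13.3%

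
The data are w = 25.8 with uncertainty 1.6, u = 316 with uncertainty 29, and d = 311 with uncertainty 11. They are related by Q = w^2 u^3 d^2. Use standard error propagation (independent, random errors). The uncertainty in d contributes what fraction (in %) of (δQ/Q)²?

(δQ/Q)² = (2·δw/w)² + (3·δu/u)² + (2·δd/d)²
  w term: (2×0.0620)² = 0.0154
  u term: (3×0.0918)² = 0.0758
  d term: (2×0.0354)² = 0.00500
Total = 0.0962. Share from d = 0.00500/0.0962 = 0.0520.

5.20%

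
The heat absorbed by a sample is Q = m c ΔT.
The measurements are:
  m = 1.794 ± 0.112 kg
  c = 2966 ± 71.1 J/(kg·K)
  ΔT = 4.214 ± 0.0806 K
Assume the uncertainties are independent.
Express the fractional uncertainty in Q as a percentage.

6.96%

Since Q is a product/quotient, work with relative uncertainties:
  (1·δm/m)² = (1×0.0624)² = 0.00390;  (1·δc/c)² = (1×0.0240)² = 0.000575;  (1·δΔT/ΔT)² = (1×0.0191)² = 0.000366
δQ/Q = √(0.00484) = 0.0696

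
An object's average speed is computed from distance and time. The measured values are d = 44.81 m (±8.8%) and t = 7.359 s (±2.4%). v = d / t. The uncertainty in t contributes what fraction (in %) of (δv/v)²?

(δv/v)² = (1·δd/d)² + (-1·δt/t)²
  d term: (1×0.0880)² = 0.00774
  t term: (-1×0.0240)² = 0.000576
Total = 0.00832. Share from t = 0.000576/0.00832 = 0.0692.

6.92%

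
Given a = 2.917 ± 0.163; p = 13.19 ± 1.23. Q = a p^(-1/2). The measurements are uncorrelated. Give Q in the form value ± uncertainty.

0.8032 ± 0.0585

For a monomial Q ∝ a, p^(-1/2), fractional errors add in quadrature:
  (1·δa/a)² = (1×0.0559)² = 0.00312;  (−½·δp/p)² = (-0.5×0.0933)² = 0.00217
δQ/Q = √(0.00530) = 0.0728
Q = 0.8032, so δQ = 0.0728 × 0.8032 = 0.0585.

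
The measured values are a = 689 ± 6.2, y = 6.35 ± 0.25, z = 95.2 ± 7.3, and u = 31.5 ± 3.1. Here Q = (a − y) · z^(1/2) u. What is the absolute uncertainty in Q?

22200

Let w = a − y = 683. δw = √(δa² + δy²) = √(38.4 + 0.0625) = 6.21, so δw/w = 0.00909.
Q is then a monomial in w, z, u:
δQ/Q = √((δw/w)² + (½·δz/z)² + (1·δu/u)²) = √(8.26e-05 + 0.00147 + 0.00969) = 0.106
Q = 2.1e+05, so δQ = 0.106 × 2.1e+05 = 22200.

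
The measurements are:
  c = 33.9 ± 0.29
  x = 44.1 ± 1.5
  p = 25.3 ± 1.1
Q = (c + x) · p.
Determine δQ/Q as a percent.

Let u = c + x = 78.0. δu = √(δc² + δx²) = √(0.0841 + 2.25) = 1.53, so δu/u = 0.0196.
Q is then a monomial in u, p:
δQ/Q = √((δu/u)² + (1·δp/p)²) = √(0.000384 + 0.00189) = 0.0477

4.77%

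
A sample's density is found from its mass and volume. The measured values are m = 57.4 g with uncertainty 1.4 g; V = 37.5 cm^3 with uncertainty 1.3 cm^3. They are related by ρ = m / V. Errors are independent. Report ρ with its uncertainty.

Since ρ is a product/quotient, work with relative uncertainties:
  (1·δm/m)² = (1×0.0244)² = 0.000595;  (-1·δV/V)² = (-1×0.0347)² = 0.00120
δρ/ρ = √(0.00180) = 0.0424
ρ = 1.53 g/cm^3, so δρ = 0.0424 × 1.53 = 0.0649 g/cm^3.

1.53 ± 0.0649 g/cm^3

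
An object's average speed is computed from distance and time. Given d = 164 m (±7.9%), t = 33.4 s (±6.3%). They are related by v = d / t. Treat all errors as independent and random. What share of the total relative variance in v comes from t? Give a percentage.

(δv/v)² = (1·δd/d)² + (-1·δt/t)²
  d term: (1×0.0790)² = 0.00624
  t term: (-1×0.0630)² = 0.00397
Total = 0.0102. Share from t = 0.00397/0.0102 = 0.389.

38.9%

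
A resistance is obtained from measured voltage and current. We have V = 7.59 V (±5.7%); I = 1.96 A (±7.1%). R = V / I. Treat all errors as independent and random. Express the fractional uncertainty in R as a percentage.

R is a product of powers, so relative uncertainties combine in quadrature:
  (1·δV/V)² = (1×0.0570)² = 0.00325;  (-1·δI/I)² = (-1×0.0710)² = 0.00504
δR/R = √(0.00829) = 0.0910

9.10%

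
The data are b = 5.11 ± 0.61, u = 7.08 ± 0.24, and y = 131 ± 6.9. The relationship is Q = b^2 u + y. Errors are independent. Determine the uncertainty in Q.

Let p = b^2·u = 185. δp/p = √((2·δb/b)² + (1·δu/u)²) = √(0.0570 + 0.00115) = 0.241, so δp = 44.6.
Q = p + y: δQ = √(δp² + δy²) = √(1990 + 47.6) = 45.1

45.1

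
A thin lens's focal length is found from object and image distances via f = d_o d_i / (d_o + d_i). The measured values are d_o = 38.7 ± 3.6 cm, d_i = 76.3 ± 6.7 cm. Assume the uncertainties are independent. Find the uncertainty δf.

1.76 cm

∂f/∂d_o = (d_i/(d_o+d_i))² = 0.440;  ∂f/∂d_i = (d_o/(d_o+d_i))² = 0.113
δf = √((∂f/∂d_o · δd_o)² + (∂f/∂d_i · δd_i)²) = √(2.51 + 0.576) = 1.76 cm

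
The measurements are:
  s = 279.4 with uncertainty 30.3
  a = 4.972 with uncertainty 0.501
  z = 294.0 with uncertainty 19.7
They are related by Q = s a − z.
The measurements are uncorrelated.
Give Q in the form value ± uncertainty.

Let p = s·a = 1389. δp/p = √((1·δs/s)² + (1·δa/a)²) = √(0.0118 + 0.0102) = 0.148, so δp = 206.
Q = p − z: δQ = √(δp² + δz²) = √(42300 + 388) = 207
Q = 1095.

1095 ± 207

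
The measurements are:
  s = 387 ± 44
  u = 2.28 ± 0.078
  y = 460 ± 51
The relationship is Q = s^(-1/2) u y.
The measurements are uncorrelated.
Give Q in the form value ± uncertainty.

53.3 ± 6.89

Each factor contributes (exponent × relative error)² to (δQ/Q)²:
  (−½·δs/s)² = (-0.5×0.114)² = 0.00323;  (1·δu/u)² = (1×0.0342)² = 0.00117;  (1·δy/y)² = (1×0.111)² = 0.0123
δQ/Q = √(0.0167) = 0.129
Q = 53.3, so δQ = 0.129 × 53.3 = 6.89.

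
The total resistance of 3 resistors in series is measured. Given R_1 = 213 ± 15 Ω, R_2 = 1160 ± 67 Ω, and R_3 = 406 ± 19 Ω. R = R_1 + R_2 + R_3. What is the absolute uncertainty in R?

R is a linear combination, so absolute uncertainties add in quadrature:
  (δR_1)² = 225;  (δR_2)² = 4490;  (δR_3)² = 361
δR = √(5080) = 71.2 Ω

71.2 Ω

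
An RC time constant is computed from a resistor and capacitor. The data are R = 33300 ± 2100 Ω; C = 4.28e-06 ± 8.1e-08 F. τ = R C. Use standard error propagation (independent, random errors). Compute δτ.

0.00938 s

Since τ is a product/quotient, work with relative uncertainties:
  (1·δR/R)² = (1×0.0631)² = 0.00398;  (1·δC/C)² = (1×0.0189)² = 0.000358
δτ/τ = √(0.00434) = 0.0658
τ = 0.143 s, so δτ = 0.0658 × 0.143 = 0.00938 s.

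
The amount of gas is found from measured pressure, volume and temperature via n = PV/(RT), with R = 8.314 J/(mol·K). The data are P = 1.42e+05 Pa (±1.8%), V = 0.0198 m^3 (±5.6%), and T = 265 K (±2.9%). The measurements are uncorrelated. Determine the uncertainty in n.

Products/powers → add relative errors in quadrature, weighted by exponent:
  (1·δP/P)² = (1×0.0180)² = 0.000324;  (1·δV/V)² = (1×0.0560)² = 0.00314;  (-1·δT/T)² = (-1×0.0290)² = 0.000841
δn/n = √(0.00430) = 0.0656
n = 1.28 mol, so δn = 0.0656 × 1.28 = 0.0837 mol.

0.0837 mol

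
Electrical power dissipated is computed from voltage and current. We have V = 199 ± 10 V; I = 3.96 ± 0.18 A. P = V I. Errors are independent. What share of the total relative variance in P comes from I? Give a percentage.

(δP/P)² = (1·δV/V)² + (1·δI/I)²
  V term: (1×0.0503)² = 0.00253
  I term: (1×0.0455)² = 0.00207
Total = 0.00459. Share from I = 0.00207/0.00459 = 0.450.

45.0%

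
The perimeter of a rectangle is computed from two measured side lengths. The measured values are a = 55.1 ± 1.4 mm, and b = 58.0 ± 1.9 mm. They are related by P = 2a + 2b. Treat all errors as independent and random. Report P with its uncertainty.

226 ± 4.72 mm

Sums and differences: (δP)² = Σ (cᵢ δxᵢ)².
  (2·δa)² = 7.84;  (2·δb)² = 14.4
δP = √(22.3) = 4.72 mm
P = 226 mm.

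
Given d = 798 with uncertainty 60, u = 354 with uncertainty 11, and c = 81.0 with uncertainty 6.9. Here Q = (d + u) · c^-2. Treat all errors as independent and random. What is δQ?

0.0313

Let w = d + u = 1150. δw = √(δd² + δu²) = √(3600 + 121) = 61.0, so δw/w = 0.0530.
Q is then a monomial in w, c:
δQ/Q = √((δw/w)² + (-2·δc/c)²) = √(0.00280 + 0.0290) = 0.178
Q = 0.176, so δQ = 0.178 × 0.176 = 0.0313.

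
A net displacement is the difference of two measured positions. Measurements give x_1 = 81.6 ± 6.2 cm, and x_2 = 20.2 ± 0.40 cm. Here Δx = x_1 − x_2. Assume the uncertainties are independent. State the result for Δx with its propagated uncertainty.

61.4 ± 6.21 cm

Δx is a linear combination, so absolute uncertainties add in quadrature:
  (δx_1)² = 38.4;  (δx_2)² = 0.160
δΔx = √(38.6) = 6.21 cm
Δx = 61.4 cm.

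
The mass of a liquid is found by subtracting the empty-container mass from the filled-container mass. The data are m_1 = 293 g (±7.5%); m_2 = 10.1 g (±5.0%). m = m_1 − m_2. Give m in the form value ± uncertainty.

283 ± 22.0 g

Sums and differences: (δm)² = Σ (cᵢ δxᵢ)².
  (δm_1)² = 483;  (δm_2)² = 0.255
δm = √(483) = 22.0 g
m = 283 g.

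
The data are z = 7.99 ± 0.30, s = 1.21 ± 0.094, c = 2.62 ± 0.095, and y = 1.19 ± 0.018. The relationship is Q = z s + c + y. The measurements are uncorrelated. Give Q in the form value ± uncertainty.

Let p = z·s = 9.67. δp/p = √((1·δz/z)² + (1·δs/s)²) = √(0.00141 + 0.00604) = 0.0863, so δp = 0.834.
Q = p + c + y: δQ = √(δp² + δc² + δy²) = √(0.696 + 0.00903 + 0.000324) = 0.840
Q = 13.5.

13.5 ± 0.840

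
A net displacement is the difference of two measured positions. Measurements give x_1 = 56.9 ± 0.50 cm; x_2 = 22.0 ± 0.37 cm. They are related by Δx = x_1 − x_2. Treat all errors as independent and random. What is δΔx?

0.622 cm

For a sum/difference, combine absolute errors in quadrature:
  (δx_1)² = 0.250;  (δx_2)² = 0.137
δΔx = √(0.387) = 0.622 cm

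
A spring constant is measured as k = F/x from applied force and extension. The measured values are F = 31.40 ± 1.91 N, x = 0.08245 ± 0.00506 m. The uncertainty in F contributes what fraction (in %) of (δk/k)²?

49.6%

(δk/k)² = (1·δF/F)² + (-1·δx/x)²
  F term: (1×0.0608)² = 0.00370
  x term: (-1×0.0614)² = 0.00377
Total = 0.00747. Share from F = 0.00370/0.00747 = 0.496.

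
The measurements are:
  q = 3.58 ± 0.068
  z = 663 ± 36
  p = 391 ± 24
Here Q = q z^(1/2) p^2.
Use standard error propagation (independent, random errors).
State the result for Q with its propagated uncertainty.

(1.41 ± 0.179) × 10^7

Products/powers → add relative errors in quadrature, weighted by exponent:
  (1·δq/q)² = (1×0.0190)² = 0.000361;  (½·δz/z)² = (0.5×0.0543)² = 0.000737;  (2·δp/p)² = (2×0.0614)² = 0.0151
δQ/Q = √(0.0162) = 0.127
Q = 1.41e+07, so δQ = 0.127 × 1.41e+07 = 1.79e+06.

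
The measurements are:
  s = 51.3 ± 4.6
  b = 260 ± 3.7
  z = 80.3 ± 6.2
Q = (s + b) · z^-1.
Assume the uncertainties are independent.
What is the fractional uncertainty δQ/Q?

Let u = s + b = 311. δu = √(δs² + δb²) = √(21.2 + 13.7) = 5.90, so δu/u = 0.0190.
Q is then a monomial in u, z:
δQ/Q = √((δu/u)² + (-1·δz/z)²) = √(0.000360 + 0.00596) = 0.0795

0.0795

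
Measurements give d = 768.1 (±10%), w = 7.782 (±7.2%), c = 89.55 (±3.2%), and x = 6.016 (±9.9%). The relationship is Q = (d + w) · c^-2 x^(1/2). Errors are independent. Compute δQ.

0.0303

Let u = d + w = 775.9. δu = √(δd² + δw²) = √(5900 + 0.314) = 76.8, so δu/u = 0.0990.
Q is then a monomial in u, c, x:
δQ/Q = √((δu/u)² + (-2·δc/c)² + (½·δx/x)²) = √(0.00980 + 0.00410 + 0.00245) = 0.128
Q = 0.2373, so δQ = 0.128 × 0.2373 = 0.0303.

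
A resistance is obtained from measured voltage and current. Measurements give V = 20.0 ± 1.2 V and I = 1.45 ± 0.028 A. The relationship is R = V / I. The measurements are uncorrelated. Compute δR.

Each factor contributes (exponent × relative error)² to (δR/R)²:
  (1·δV/V)² = (1×0.0600)² = 0.00360;  (-1·δI/I)² = (-1×0.0193)² = 0.000373
δR/R = √(0.00397) = 0.0630
R = 13.8 Ω, so δR = 0.0630 × 13.8 = 0.869 Ω.

0.869 Ω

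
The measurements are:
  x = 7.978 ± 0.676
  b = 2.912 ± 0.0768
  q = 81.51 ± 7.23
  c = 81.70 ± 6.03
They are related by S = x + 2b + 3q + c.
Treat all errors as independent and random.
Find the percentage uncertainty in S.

Sums and differences: (δS)² = Σ (cᵢ δxᵢ)².
  (δx)² = 0.457;  (2·δb)² = 0.0236;  (3·δq)² = 470;  (δc)² = 36.4
δS = √(507) = 22.5
S = 340.0, so δS/S = 22.5/340.0 = 0.0662.

6.62%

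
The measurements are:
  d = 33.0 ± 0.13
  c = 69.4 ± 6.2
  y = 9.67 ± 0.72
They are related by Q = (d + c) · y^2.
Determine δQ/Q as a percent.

16.1%

Let u = d + c = 102. δu = √(δd² + δc²) = √(0.0169 + 38.4) = 6.20, so δu/u = 0.0606.
Q is then a monomial in u, y:
δQ/Q = √((δu/u)² + (2·δy/y)²) = √(0.00367 + 0.0222) = 0.161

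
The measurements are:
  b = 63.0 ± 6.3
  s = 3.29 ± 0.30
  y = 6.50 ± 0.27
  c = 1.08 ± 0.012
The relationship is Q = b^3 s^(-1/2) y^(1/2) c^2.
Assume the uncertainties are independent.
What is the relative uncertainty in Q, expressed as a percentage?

Q is a product of powers, so relative uncertainties combine in quadrature:
  (3·δb/b)² = (3×0.100)² = 0.0900;  (−½·δs/s)² = (-0.5×0.0912)² = 0.00208;  (½·δy/y)² = (0.5×0.0415)² = 0.000431;  (2·δc/c)² = (2×0.0111)² = 0.000494
δQ/Q = √(0.0930) = 0.305

30.5%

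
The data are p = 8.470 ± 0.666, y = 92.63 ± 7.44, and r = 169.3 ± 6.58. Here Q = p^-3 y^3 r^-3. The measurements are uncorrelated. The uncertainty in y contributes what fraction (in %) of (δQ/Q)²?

(δQ/Q)² = (-3·δp/p)² + (3·δy/y)² + (-3·δr/r)²
  p term: (-3×0.0786)² = 0.0556
  y term: (3×0.0803)² = 0.0581
  r term: (-3×0.0389)² = 0.0136
Total = 0.127. Share from y = 0.0581/0.127 = 0.456.

45.6%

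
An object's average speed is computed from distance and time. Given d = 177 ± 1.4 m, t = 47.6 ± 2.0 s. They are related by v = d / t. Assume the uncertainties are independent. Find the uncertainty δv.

0.159 m/s

v is a product of powers, so relative uncertainties combine in quadrature:
  (1·δd/d)² = (1×0.00791)² = 6.26e-05;  (-1·δt/t)² = (-1×0.0420)² = 0.00177
δv/v = √(0.00183) = 0.0428
v = 3.72 m/s, so δv = 0.0428 × 3.72 = 0.159 m/s.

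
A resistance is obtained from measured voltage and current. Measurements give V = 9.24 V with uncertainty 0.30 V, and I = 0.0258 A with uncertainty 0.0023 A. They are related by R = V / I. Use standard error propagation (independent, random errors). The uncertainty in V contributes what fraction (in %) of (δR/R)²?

(δR/R)² = (1·δV/V)² + (-1·δI/I)²
  V term: (1×0.0325)² = 0.00105
  I term: (-1×0.0891)² = 0.00795
Total = 0.00900. Share from V = 0.00105/0.00900 = 0.117.

11.7%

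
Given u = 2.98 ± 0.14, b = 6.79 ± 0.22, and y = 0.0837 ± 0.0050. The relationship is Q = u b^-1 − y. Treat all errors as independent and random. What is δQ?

0.0255

Let p = u·b^-1 = 0.439. δp/p = √((1·δu/u)² + (-1·δb/b)²) = √(0.00221 + 0.00105) = 0.0571, so δp = 0.0250.
Q = p − y: δQ = √(δp² + δy²) = √(0.000627 + 2.5e-05) = 0.0255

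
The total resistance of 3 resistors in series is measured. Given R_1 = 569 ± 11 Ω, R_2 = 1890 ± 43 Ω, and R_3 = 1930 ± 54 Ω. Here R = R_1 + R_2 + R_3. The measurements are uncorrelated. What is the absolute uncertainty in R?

For a sum/difference, combine absolute errors in quadrature:
  (δR_1)² = 121;  (δR_2)² = 1850;  (δR_3)² = 2920
δR = √(4890) = 69.9 Ω

69.9 Ω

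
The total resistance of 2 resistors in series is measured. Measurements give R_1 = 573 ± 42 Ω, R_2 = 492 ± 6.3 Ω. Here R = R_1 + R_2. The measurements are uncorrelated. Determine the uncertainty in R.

42.5 Ω

Sums and differences: (δR)² = Σ (cᵢ δxᵢ)².
  (δR_1)² = 1760;  (δR_2)² = 39.7
δR = √(1800) = 42.5 Ω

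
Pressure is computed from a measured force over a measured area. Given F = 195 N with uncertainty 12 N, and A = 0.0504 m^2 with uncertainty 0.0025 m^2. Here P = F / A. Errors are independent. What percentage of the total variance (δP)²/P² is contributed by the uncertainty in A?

39.4%

(δP/P)² = (1·δF/F)² + (-1·δA/A)²
  F term: (1×0.0615)² = 0.00379
  A term: (-1×0.0496)² = 0.00246
Total = 0.00625. Share from A = 0.00246/0.00625 = 0.394.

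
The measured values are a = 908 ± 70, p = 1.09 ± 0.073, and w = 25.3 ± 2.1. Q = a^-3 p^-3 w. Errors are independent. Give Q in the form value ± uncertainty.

Q is a product of powers, so relative uncertainties combine in quadrature:
  (-3·δa/a)² = (-3×0.0771)² = 0.0535;  (-3·δp/p)² = (-3×0.0670)² = 0.0404;  (1·δw/w)² = (1×0.0830)² = 0.00689
δQ/Q = √(0.101) = 0.317
Q = 2.61e-08, so δQ = 0.317 × 2.61e-08 = 8.28e-09.

(2.61 ± 0.828) × 10^-8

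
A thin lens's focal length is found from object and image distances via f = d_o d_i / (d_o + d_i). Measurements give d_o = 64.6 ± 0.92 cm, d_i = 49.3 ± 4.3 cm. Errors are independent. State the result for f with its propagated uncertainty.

28.0 ± 1.39 cm

∂f/∂d_o = (d_i/(d_o+d_i))² = 0.187;  ∂f/∂d_i = (d_o/(d_o+d_i))² = 0.322
δf = √((∂f/∂d_o · δd_o)² + (∂f/∂d_i · δd_i)²) = √(0.0297 + 1.91) = 1.39 cm
f = 28.0 cm.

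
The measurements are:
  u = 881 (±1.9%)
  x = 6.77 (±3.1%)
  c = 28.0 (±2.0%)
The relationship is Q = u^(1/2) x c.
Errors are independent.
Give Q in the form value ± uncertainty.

Each factor contributes (exponent × relative error)² to (δQ/Q)²:
  (½·δu/u)² = (0.5×0.0190)² = 9.02e-05;  (1·δx/x)² = (1×0.0310)² = 0.000961;  (1·δc/c)² = (1×0.0200)² = 0.000400
δQ/Q = √(0.00145) = 0.0381
Q = 5630, so δQ = 0.0381 × 5630 = 214.

5630 ± 214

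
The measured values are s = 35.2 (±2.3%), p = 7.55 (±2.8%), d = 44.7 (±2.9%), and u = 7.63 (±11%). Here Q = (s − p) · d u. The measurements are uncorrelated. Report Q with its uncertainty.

Let w = s − p = 27.7. δw = √(δs² + δp²) = √(0.655 + 0.0447) = 0.837, so δw/w = 0.0303.
Q is then a monomial in w, d, u:
δQ/Q = √((δw/w)² + (1·δd/d)² + (1·δu/u)²) = √(0.000916 + 0.000841 + 0.0121) = 0.118
Q = 9430, so δQ = 0.118 × 9430 = 1110.

9430 ± 1110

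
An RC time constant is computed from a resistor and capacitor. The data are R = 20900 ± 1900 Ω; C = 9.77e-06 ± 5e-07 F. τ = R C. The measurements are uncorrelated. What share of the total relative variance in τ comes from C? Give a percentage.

24.1%

(δτ/τ)² = (1·δR/R)² + (1·δC/C)²
  R term: (1×0.0909)² = 0.00826
  C term: (1×0.0512)² = 0.00262
Total = 0.0109. Share from C = 0.00262/0.0109 = 0.241.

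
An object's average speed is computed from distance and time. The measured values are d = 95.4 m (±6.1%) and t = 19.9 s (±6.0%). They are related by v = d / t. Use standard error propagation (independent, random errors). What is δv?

Each factor contributes (exponent × relative error)² to (δv/v)²:
  (1·δd/d)² = (1×0.0610)² = 0.00372;  (-1·δt/t)² = (-1×0.0600)² = 0.00360
δv/v = √(0.00732) = 0.0856
v = 4.79 m/s, so δv = 0.0856 × 4.79 = 0.410 m/s.

0.410 m/s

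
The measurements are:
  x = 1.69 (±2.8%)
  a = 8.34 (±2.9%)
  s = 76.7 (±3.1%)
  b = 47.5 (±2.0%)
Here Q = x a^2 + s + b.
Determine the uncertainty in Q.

Let p = x·a^2 = 118. δp/p = √((1·δx/x)² + (2·δa/a)²) = √(0.000784 + 0.00336) = 0.0644, so δp = 7.57.
Q = p + s + b: δQ = √(δp² + δs² + δb²) = √(57.3 + 5.65 + 0.903) = 7.99

7.99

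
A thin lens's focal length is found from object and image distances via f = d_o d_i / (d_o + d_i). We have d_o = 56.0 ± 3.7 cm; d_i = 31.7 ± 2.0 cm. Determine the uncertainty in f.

0.948 cm

∂f/∂d_o = (d_i/(d_o+d_i))² = 0.131;  ∂f/∂d_i = (d_o/(d_o+d_i))² = 0.408
δf = √((∂f/∂d_o · δd_o)² + (∂f/∂d_i · δd_i)²) = √(0.234 + 0.665) = 0.948 cm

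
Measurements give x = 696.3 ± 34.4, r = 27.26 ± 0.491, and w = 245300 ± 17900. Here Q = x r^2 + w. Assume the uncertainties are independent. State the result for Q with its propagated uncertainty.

Let p = x·r^2 = 517400. δp/p = √((1·δx/x)² + (2·δr/r)²) = √(0.00244 + 0.00130) = 0.0611, so δp = 31600.
Q = p + w: δQ = √(δp² + δw²) = √(1e+09 + 3.2e+08) = 36300
Q = 762700.

762700 ± 36300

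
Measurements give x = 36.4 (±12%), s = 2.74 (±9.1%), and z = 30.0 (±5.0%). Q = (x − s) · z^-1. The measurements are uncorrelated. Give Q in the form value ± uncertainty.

Let u = x − s = 33.7. δu = √(δx² + δs²) = √(19.1 + 0.0622) = 4.38, so δu/u = 0.130.
Q is then a monomial in u, z:
δQ/Q = √((δu/u)² + (-1·δz/z)²) = √(0.0169 + 0.00250) = 0.139
Q = 1.12, so δQ = 0.139 × 1.12 = 0.156.

1.12 ± 0.156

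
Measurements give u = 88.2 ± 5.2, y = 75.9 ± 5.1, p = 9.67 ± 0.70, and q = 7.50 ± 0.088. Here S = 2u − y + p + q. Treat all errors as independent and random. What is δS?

11.6

Each term contributes (cᵢ δxᵢ)² to (δS)²:
  (2·δu)² = 108;  (δy)² = 26.0;  (δp)² = 0.490;  (δq)² = 0.00774
δS = √(135) = 11.6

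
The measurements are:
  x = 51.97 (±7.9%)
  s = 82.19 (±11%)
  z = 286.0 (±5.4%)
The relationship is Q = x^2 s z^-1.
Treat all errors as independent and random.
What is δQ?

For a monomial Q ∝ x^2, s, z^-1, fractional errors add in quadrature:
  (2·δx/x)² = (2×0.0790)² = 0.0250;  (1·δs/s)² = (1×0.110)² = 0.0121;  (-1·δz/z)² = (-1×0.0540)² = 0.00292
δQ/Q = √(0.0400) = 0.200
Q = 776.2, so δQ = 0.200 × 776.2 = 155.

155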